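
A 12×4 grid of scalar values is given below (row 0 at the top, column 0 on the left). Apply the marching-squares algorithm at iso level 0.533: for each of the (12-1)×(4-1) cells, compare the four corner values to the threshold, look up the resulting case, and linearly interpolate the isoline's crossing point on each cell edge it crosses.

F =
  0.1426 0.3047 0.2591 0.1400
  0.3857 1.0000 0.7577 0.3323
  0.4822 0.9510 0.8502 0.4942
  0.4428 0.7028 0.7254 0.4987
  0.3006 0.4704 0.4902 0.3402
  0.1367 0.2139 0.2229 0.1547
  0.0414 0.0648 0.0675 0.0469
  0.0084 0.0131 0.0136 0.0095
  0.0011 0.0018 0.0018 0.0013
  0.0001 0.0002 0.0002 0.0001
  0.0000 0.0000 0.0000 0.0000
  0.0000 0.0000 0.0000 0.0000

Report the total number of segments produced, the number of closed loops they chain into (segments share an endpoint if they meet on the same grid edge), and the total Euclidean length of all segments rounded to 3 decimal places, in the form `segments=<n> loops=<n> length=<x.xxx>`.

cell (0,0): code 0100 → (0.328,1.000)–(1.000,0.240)
cell (0,1): code 1100 → (0.549,2.000)–(0.328,1.000)
cell (0,2): code 1000 → (1.000,2.528)–(0.549,2.000)
cell (1,0): code 0110 → (1.000,0.240)–(2.000,0.108)
cell (1,2): code 1001 → (2.000,2.891)–(1.000,2.528)
cell (2,0): code 0110 → (2.000,0.108)–(3.000,0.347)
cell (2,2): code 1001 → (3.000,2.849)–(2.000,2.891)
cell (3,0): code 0010 → (3.000,0.347)–(3.731,1.000)
cell (3,1): code 0011 → (3.731,1.000)–(3.818,2.000)
cell (3,2): code 0001 → (3.818,2.000)–(3.000,2.849)
total: 10 segments, chained into 1 closed loop(s), length Σ = 9.996748

segments=10 loops=1 length=9.997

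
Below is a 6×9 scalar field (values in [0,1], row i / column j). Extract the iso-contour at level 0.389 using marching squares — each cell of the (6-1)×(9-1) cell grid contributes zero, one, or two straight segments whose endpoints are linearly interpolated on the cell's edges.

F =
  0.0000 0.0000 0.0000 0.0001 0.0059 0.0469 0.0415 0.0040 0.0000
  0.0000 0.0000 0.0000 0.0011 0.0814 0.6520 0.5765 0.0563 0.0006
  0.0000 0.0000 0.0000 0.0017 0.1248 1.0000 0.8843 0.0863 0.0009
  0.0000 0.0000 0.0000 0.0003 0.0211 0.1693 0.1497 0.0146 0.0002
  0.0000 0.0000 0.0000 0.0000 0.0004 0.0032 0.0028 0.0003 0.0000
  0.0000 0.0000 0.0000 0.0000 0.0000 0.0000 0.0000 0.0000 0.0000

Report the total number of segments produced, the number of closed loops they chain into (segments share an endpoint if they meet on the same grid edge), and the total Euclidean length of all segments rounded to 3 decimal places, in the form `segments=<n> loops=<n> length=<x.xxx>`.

segments=8 loops=1 length=7.133

cell (0,4): code 0100 → (0.565,5.000)–(1.000,4.539)
cell (0,5): code 1100 → (0.650,6.000)–(0.565,5.000)
cell (0,6): code 1000 → (1.000,6.360)–(0.650,6.000)
cell (1,4): code 0110 → (1.000,4.539)–(2.000,4.302)
cell (1,6): code 1001 → (2.000,6.621)–(1.000,6.360)
cell (2,4): code 0010 → (2.000,4.302)–(2.736,5.000)
cell (2,5): code 0011 → (2.736,5.000)–(2.674,6.000)
cell (2,6): code 0001 → (2.674,6.000)–(2.000,6.621)
total: 8 segments, chained into 1 closed loop(s), length Σ = 7.133250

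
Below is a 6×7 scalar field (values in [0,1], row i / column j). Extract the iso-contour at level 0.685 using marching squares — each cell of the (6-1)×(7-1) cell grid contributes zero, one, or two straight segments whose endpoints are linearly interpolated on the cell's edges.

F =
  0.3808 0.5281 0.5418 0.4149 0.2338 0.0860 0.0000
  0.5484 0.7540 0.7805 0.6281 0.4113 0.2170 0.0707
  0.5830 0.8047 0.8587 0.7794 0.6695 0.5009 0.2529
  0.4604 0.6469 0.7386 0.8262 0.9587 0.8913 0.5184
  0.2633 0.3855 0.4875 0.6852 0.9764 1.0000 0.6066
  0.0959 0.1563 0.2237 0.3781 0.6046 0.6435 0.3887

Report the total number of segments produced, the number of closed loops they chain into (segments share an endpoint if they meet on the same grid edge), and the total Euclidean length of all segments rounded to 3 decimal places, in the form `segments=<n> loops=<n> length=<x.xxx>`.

cell (0,0): code 0100 → (0.695,1.000)–(1.000,0.664)
cell (0,1): code 1100 → (0.600,2.000)–(0.695,1.000)
cell (0,2): code 1000 → (1.000,2.627)–(0.600,2.000)
cell (1,0): code 0110 → (1.000,0.664)–(2.000,0.460)
cell (1,2): code 1101 → (1.376,3.000)–(1.000,2.627)
cell (1,3): code 1000 → (2.000,3.859)–(1.376,3.000)
cell (2,0): code 0010 → (2.000,0.460)–(2.759,1.000)
cell (2,1): code 0111 → (2.759,1.000)–(3.000,1.415)
cell (2,3): code 1101 → (2.054,4.000)–(2.000,3.859)
cell (2,4): code 1100 → (2.472,5.000)–(2.054,4.000)
cell (2,5): code 1000 → (3.000,5.553)–(2.472,5.000)
cell (3,1): code 0010 → (3.000,1.415)–(3.213,2.000)
cell (3,2): code 0111 → (3.213,2.000)–(4.000,2.999)
cell (3,5): code 1001 → (4.000,5.801)–(3.000,5.553)
cell (4,2): code 0010 → (4.000,2.999)–(4.001,3.000)
cell (4,3): code 0011 → (4.001,3.000)–(4.784,4.000)
cell (4,4): code 0011 → (4.784,4.000)–(4.884,5.000)
cell (4,5): code 0001 → (4.884,5.000)–(4.000,5.801)
total: 18 segments, chained into 1 closed loop(s), length Σ = 14.618005

segments=18 loops=1 length=14.618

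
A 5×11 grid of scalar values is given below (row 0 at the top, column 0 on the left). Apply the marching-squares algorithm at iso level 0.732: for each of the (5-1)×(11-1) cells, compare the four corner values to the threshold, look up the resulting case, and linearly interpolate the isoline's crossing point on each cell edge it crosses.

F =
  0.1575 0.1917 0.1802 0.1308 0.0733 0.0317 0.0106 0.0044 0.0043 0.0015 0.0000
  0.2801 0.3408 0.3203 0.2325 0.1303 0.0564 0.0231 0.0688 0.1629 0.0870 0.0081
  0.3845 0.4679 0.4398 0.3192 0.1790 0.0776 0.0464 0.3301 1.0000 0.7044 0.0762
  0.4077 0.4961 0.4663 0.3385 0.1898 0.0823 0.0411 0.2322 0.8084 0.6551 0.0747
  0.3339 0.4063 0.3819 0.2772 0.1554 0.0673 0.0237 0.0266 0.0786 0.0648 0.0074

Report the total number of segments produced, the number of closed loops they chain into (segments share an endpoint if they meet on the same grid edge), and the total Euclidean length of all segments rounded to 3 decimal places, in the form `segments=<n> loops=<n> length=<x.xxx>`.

cell (1,7): code 0100 → (1.680,8.000)–(2.000,7.600)
cell (1,8): code 1000 → (2.000,8.907)–(1.680,8.000)
cell (2,7): code 0110 → (2.000,7.600)–(3.000,7.867)
cell (2,8): code 1001 → (3.000,8.498)–(2.000,8.907)
cell (3,7): code 0010 → (3.000,7.867)–(3.105,8.000)
cell (3,8): code 0001 → (3.105,8.000)–(3.000,8.498)
total: 6 segments, chained into 1 closed loop(s), length Σ = 4.267353

segments=6 loops=1 length=4.267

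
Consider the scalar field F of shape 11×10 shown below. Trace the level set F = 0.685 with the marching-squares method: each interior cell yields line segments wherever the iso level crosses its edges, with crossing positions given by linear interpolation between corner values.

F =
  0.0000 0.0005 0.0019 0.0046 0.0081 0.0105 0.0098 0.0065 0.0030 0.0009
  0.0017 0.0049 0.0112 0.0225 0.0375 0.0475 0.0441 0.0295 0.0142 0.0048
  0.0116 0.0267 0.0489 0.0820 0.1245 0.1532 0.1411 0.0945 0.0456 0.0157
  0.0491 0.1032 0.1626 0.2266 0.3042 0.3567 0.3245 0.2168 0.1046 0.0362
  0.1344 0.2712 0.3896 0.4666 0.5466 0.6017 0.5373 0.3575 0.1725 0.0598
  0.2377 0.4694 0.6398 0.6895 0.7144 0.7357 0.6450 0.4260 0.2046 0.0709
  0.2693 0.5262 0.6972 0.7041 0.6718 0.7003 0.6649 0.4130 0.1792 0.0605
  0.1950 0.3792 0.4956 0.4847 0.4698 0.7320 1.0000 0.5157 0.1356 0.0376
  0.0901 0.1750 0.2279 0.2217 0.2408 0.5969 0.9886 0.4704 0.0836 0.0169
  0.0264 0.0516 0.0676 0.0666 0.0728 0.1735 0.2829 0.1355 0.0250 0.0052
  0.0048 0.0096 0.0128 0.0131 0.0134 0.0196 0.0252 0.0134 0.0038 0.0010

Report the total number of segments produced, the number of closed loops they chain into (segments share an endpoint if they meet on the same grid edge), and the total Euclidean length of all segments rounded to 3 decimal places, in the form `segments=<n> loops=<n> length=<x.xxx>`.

cell (4,2): code 0100 → (4.980,3.000)–(5.000,2.909)
cell (4,3): code 1100 → (4.825,4.000)–(4.980,3.000)
cell (4,4): code 1100 → (4.622,5.000)–(4.825,4.000)
cell (4,5): code 1000 → (5.000,5.559)–(4.622,5.000)
cell (5,1): code 0100 → (5.787,2.000)–(6.000,1.929)
cell (5,2): code 1110 → (5.000,2.909)–(5.787,2.000)
cell (5,3): code 1011 → (6.000,3.591)–(5.690,4.000)
cell (5,4): code 0111 → (5.690,4.000)–(6.000,4.463)
cell (5,5): code 1001 → (6.000,5.432)–(5.000,5.559)
cell (6,1): code 0010 → (6.000,1.929)–(6.061,2.000)
cell (6,2): code 0011 → (6.061,2.000)–(6.087,3.000)
cell (6,3): code 0001 → (6.087,3.000)–(6.000,3.591)
cell (6,4): code 0110 → (6.000,4.463)–(7.000,4.821)
cell (6,5): code 1101 → (6.060,6.000)–(6.000,5.432)
cell (6,6): code 1000 → (7.000,6.650)–(6.060,6.000)
cell (7,4): code 0010 → (7.000,4.821)–(7.348,5.000)
cell (7,5): code 0111 → (7.348,5.000)–(8.000,5.225)
cell (7,6): code 1001 → (8.000,6.586)–(7.000,6.650)
cell (8,5): code 0010 → (8.000,5.225)–(8.430,6.000)
cell (8,6): code 0001 → (8.430,6.000)–(8.000,6.586)
total: 20 segments, chained into 1 closed loop(s), length Σ = 14.469704

segments=20 loops=1 length=14.470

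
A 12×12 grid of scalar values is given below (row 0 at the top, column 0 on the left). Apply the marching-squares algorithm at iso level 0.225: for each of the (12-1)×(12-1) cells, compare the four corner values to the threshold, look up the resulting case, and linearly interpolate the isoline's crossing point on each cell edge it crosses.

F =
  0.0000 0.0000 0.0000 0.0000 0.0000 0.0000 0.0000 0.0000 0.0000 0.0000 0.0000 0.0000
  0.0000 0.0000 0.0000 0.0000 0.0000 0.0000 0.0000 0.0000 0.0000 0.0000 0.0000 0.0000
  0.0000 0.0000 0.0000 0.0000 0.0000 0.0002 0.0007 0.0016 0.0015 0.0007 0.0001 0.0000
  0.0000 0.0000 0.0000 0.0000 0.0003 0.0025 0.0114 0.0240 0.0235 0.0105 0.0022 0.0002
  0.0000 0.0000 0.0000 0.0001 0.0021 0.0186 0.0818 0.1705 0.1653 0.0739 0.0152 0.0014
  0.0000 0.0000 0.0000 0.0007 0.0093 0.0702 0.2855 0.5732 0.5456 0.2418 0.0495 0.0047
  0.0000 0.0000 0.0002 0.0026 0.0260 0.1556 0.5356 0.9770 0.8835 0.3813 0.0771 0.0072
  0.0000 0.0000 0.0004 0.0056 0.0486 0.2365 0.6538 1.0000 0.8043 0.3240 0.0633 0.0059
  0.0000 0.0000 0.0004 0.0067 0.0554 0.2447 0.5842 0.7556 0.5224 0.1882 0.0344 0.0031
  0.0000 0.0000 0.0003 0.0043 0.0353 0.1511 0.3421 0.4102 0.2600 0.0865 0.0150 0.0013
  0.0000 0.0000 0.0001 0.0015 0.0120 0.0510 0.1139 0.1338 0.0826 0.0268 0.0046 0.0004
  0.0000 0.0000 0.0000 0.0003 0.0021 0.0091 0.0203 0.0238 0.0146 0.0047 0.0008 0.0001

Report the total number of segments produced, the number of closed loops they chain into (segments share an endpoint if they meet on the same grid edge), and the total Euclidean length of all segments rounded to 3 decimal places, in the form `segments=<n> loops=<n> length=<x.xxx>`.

cell (4,5): code 0100 → (4.703,6.000)–(5.000,5.719)
cell (4,6): code 1100 → (4.135,7.000)–(4.703,6.000)
cell (4,7): code 1100 → (4.157,8.000)–(4.135,7.000)
cell (4,8): code 1100 → (4.900,9.000)–(4.157,8.000)
cell (4,9): code 1000 → (5.000,9.087)–(4.900,9.000)
cell (5,5): code 0110 → (5.000,5.719)–(6.000,5.183)
cell (5,9): code 1001 → (6.000,9.514)–(5.000,9.087)
cell (6,4): code 0100 → (6.858,5.000)–(7.000,4.939)
cell (6,5): code 1110 → (6.000,5.183)–(6.858,5.000)
cell (6,9): code 1001 → (7.000,9.380)–(6.000,9.514)
cell (7,4): code 0110 → (7.000,4.939)–(8.000,4.896)
cell (7,8): code 1011 → (8.000,8.890)–(7.729,9.000)
cell (7,9): code 0001 → (7.729,9.000)–(7.000,9.380)
cell (8,4): code 0010 → (8.000,4.896)–(8.210,5.000)
cell (8,5): code 0111 → (8.210,5.000)–(9.000,5.387)
cell (8,8): code 1001 → (9.000,8.202)–(8.000,8.890)
cell (9,5): code 0010 → (9.000,5.387)–(9.513,6.000)
cell (9,6): code 0011 → (9.513,6.000)–(9.670,7.000)
cell (9,7): code 0011 → (9.670,7.000)–(9.197,8.000)
cell (9,8): code 0001 → (9.197,8.000)–(9.000,8.202)
total: 20 segments, chained into 1 closed loop(s), length Σ = 15.843653

segments=20 loops=1 length=15.844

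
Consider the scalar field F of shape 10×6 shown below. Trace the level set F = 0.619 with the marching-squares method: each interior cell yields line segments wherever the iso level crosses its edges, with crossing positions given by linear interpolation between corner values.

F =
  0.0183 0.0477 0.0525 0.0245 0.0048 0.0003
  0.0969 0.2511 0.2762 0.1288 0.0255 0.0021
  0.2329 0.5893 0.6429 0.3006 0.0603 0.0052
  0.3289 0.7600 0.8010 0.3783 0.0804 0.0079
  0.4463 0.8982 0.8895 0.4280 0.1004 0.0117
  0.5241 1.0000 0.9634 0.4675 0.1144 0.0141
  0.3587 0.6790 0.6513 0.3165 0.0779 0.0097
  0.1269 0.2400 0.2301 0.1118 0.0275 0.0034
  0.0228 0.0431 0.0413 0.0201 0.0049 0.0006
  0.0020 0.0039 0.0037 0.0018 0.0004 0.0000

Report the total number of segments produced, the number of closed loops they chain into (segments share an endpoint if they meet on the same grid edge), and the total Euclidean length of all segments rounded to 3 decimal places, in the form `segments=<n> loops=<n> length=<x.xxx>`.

segments=14 loops=1 length=10.849

cell (1,1): code 0100 → (1.935,2.000)–(2.000,1.554)
cell (1,2): code 1000 → (2.000,2.070)–(1.935,2.000)
cell (2,0): code 0100 → (2.174,1.000)–(3.000,0.673)
cell (2,1): code 1110 → (2.000,1.554)–(2.174,1.000)
cell (2,2): code 1001 → (3.000,2.431)–(2.000,2.070)
cell (3,0): code 0110 → (3.000,0.673)–(4.000,0.382)
cell (3,2): code 1001 → (4.000,2.586)–(3.000,2.431)
cell (4,0): code 0110 → (4.000,0.382)–(5.000,0.199)
cell (4,2): code 1001 → (5.000,2.694)–(4.000,2.586)
cell (5,0): code 0110 → (5.000,0.199)–(6.000,0.813)
cell (5,2): code 1001 → (6.000,2.096)–(5.000,2.694)
cell (6,0): code 0010 → (6.000,0.813)–(6.137,1.000)
cell (6,1): code 0011 → (6.137,1.000)–(6.077,2.000)
cell (6,2): code 0001 → (6.077,2.000)–(6.000,2.096)
total: 14 segments, chained into 1 closed loop(s), length Σ = 10.849437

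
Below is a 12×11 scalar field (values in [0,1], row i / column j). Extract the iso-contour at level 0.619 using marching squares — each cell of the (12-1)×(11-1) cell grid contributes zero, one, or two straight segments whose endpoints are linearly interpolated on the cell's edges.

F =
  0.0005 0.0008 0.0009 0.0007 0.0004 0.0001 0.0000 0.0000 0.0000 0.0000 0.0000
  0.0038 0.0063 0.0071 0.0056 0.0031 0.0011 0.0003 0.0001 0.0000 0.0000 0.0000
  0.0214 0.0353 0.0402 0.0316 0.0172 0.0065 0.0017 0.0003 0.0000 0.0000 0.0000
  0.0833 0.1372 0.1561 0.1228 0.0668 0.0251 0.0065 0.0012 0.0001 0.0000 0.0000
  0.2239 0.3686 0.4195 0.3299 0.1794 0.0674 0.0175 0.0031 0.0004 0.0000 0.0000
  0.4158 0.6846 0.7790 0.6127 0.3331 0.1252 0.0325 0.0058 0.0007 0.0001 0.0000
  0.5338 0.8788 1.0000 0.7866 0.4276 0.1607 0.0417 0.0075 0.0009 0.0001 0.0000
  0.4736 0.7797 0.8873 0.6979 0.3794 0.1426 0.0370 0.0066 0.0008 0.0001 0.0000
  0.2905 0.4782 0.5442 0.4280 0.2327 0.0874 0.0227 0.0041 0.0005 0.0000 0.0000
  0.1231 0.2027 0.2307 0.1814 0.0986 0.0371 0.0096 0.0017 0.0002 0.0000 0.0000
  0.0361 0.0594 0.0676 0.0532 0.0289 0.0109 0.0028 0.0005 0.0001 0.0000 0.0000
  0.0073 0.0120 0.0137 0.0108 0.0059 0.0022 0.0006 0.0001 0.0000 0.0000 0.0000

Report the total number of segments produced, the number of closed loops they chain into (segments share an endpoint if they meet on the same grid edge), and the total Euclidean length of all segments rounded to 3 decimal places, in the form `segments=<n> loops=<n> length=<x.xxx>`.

cell (4,0): code 0100 → (4.792,1.000)–(5.000,0.756)
cell (4,1): code 1100 → (4.555,2.000)–(4.792,1.000)
cell (4,2): code 1000 → (5.000,2.962)–(4.555,2.000)
cell (5,0): code 0110 → (5.000,0.756)–(6.000,0.247)
cell (5,2): code 1101 → (5.036,3.000)–(5.000,2.962)
cell (5,3): code 1000 → (6.000,3.467)–(5.036,3.000)
cell (6,0): code 0110 → (6.000,0.247)–(7.000,0.475)
cell (6,3): code 1001 → (7.000,3.248)–(6.000,3.467)
cell (7,0): code 0010 → (7.000,0.475)–(7.533,1.000)
cell (7,1): code 0011 → (7.533,1.000)–(7.782,2.000)
cell (7,2): code 0011 → (7.782,2.000)–(7.292,3.000)
cell (7,3): code 0001 → (7.292,3.000)–(7.000,3.248)
total: 12 segments, chained into 1 closed loop(s), length Σ = 9.978363

segments=12 loops=1 length=9.978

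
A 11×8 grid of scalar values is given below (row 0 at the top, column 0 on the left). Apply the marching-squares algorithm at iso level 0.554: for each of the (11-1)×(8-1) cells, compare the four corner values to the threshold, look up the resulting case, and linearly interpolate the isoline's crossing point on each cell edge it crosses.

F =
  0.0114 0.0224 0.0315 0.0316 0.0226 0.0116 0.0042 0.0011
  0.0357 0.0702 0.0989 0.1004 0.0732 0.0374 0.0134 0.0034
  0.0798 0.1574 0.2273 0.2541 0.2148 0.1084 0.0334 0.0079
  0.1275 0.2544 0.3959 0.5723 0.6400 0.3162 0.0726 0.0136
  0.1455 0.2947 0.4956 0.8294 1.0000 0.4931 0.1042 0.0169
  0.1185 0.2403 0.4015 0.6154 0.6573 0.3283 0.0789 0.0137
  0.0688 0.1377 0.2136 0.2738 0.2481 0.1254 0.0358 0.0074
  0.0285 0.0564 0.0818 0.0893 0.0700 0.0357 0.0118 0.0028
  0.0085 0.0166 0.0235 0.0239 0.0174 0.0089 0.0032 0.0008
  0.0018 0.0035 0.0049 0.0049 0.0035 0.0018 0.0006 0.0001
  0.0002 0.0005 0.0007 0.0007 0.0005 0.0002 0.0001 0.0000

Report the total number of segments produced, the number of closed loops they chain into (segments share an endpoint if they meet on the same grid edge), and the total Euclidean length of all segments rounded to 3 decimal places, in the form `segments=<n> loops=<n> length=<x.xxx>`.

cell (2,2): code 0100 → (2.942,3.000)–(3.000,2.896)
cell (2,3): code 1100 → (2.798,4.000)–(2.942,3.000)
cell (2,4): code 1000 → (3.000,4.266)–(2.798,4.000)
cell (3,2): code 0110 → (3.000,2.896)–(4.000,2.175)
cell (3,4): code 1001 → (4.000,4.880)–(3.000,4.266)
cell (4,2): code 0110 → (4.000,2.175)–(5.000,2.713)
cell (4,4): code 1001 → (5.000,4.314)–(4.000,4.880)
cell (5,2): code 0010 → (5.000,2.713)–(5.180,3.000)
cell (5,3): code 0011 → (5.180,3.000)–(5.252,4.000)
cell (5,4): code 0001 → (5.252,4.000)–(5.000,4.314)
total: 10 segments, chained into 1 closed loop(s), length Σ = 7.898208

segments=10 loops=1 length=7.898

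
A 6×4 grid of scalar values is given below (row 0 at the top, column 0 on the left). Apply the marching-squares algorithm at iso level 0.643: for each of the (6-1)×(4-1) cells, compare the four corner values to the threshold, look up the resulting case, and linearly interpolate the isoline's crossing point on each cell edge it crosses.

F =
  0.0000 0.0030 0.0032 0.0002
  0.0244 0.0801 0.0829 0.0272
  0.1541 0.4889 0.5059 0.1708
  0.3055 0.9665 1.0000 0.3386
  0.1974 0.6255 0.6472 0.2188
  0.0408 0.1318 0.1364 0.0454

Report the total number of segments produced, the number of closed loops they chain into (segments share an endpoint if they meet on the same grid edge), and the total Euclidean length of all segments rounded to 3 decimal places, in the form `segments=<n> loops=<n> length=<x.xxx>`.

cell (2,0): code 0100 → (2.323,1.000)–(3.000,0.511)
cell (2,1): code 1100 → (2.277,2.000)–(2.323,1.000)
cell (2,2): code 1000 → (3.000,2.540)–(2.277,2.000)
cell (3,0): code 0010 → (3.000,0.511)–(3.949,1.000)
cell (3,1): code 0111 → (3.949,1.000)–(4.000,1.806)
cell (3,2): code 1001 → (4.000,2.010)–(3.000,2.540)
cell (4,1): code 0010 → (4.000,1.806)–(4.008,2.000)
cell (4,2): code 0001 → (4.008,2.000)–(4.000,2.010)
total: 8 segments, chained into 1 closed loop(s), length Σ = 5.952388

segments=8 loops=1 length=5.952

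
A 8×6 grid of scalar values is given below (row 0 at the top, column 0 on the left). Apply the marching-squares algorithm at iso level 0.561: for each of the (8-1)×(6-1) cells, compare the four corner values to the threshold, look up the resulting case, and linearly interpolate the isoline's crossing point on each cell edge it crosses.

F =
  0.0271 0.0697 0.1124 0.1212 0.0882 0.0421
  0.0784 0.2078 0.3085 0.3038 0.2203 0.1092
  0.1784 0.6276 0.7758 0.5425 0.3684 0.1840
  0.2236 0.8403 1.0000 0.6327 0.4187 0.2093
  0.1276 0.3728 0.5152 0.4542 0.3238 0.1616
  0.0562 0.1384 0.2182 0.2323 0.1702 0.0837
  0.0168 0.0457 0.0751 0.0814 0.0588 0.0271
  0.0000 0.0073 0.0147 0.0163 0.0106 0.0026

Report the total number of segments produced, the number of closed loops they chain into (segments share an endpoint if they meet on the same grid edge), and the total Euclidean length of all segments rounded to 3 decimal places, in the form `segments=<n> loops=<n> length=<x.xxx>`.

segments=10 loops=1 length=7.857

cell (1,0): code 0100 → (1.841,1.000)–(2.000,0.852)
cell (1,1): code 1100 → (1.540,2.000)–(1.841,1.000)
cell (1,2): code 1000 → (2.000,2.921)–(1.540,2.000)
cell (2,0): code 0110 → (2.000,0.852)–(3.000,0.547)
cell (2,2): code 1101 → (2.205,3.000)–(2.000,2.921)
cell (2,3): code 1000 → (3.000,3.335)–(2.205,3.000)
cell (3,0): code 0010 → (3.000,0.547)–(3.597,1.000)
cell (3,1): code 0011 → (3.597,1.000)–(3.906,2.000)
cell (3,2): code 0011 → (3.906,2.000)–(3.402,3.000)
cell (3,3): code 0001 → (3.402,3.000)–(3.000,3.335)
total: 10 segments, chained into 1 closed loop(s), length Σ = 7.857336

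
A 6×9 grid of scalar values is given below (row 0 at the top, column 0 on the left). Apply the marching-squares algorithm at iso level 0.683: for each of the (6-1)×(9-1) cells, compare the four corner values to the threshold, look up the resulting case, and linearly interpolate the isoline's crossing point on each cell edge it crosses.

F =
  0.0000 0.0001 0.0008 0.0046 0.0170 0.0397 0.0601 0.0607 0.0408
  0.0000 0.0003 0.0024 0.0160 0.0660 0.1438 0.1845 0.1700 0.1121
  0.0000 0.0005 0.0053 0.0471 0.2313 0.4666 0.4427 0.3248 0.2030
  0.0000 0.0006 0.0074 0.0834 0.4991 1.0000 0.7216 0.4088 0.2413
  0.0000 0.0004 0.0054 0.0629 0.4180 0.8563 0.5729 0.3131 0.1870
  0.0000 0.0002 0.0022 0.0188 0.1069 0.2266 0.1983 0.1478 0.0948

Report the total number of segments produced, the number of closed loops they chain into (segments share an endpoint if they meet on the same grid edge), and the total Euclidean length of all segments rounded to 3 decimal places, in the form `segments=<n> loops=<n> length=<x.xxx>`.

cell (2,4): code 0100 → (2.406,5.000)–(3.000,4.367)
cell (2,5): code 1100 → (2.862,6.000)–(2.406,5.000)
cell (2,6): code 1000 → (3.000,6.123)–(2.862,6.000)
cell (3,4): code 0110 → (3.000,4.367)–(4.000,4.605)
cell (3,5): code 1011 → (4.000,5.612)–(3.260,6.000)
cell (3,6): code 0001 → (3.260,6.000)–(3.000,6.123)
cell (4,4): code 0010 → (4.000,4.605)–(4.275,5.000)
cell (4,5): code 0001 → (4.275,5.000)–(4.000,5.612)
total: 8 segments, chained into 1 closed loop(s), length Σ = 5.456311

segments=8 loops=1 length=5.456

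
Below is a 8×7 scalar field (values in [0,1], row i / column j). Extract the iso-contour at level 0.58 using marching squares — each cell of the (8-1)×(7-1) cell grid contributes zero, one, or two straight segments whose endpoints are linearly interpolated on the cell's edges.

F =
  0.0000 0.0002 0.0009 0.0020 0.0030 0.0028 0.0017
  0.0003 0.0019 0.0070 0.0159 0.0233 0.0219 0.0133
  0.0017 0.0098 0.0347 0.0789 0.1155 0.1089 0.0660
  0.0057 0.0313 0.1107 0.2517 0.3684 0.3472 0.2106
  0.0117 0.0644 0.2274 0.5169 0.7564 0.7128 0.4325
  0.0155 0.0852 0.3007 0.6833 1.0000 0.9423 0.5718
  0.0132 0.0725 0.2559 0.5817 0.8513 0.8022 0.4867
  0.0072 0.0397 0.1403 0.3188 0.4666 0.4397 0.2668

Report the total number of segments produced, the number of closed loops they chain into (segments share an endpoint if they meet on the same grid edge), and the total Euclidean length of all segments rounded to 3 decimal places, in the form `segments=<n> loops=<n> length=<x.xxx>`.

segments=12 loops=1 length=9.963

cell (3,3): code 0100 → (3.545,4.000)–(4.000,3.263)
cell (3,4): code 1100 → (3.637,5.000)–(3.545,4.000)
cell (3,5): code 1000 → (4.000,5.474)–(3.637,5.000)
cell (4,2): code 0100 → (4.379,3.000)–(5.000,2.730)
cell (4,3): code 1110 → (4.000,3.263)–(4.379,3.000)
cell (4,5): code 1001 → (5.000,5.978)–(4.000,5.474)
cell (5,2): code 0110 → (5.000,2.730)–(6.000,2.995)
cell (5,5): code 1001 → (6.000,5.704)–(5.000,5.978)
cell (6,2): code 0010 → (6.000,2.995)–(6.006,3.000)
cell (6,3): code 0011 → (6.006,3.000)–(6.705,4.000)
cell (6,4): code 0011 → (6.705,4.000)–(6.613,5.000)
cell (6,5): code 0001 → (6.613,5.000)–(6.000,5.704)
total: 12 segments, chained into 1 closed loop(s), length Σ = 9.962679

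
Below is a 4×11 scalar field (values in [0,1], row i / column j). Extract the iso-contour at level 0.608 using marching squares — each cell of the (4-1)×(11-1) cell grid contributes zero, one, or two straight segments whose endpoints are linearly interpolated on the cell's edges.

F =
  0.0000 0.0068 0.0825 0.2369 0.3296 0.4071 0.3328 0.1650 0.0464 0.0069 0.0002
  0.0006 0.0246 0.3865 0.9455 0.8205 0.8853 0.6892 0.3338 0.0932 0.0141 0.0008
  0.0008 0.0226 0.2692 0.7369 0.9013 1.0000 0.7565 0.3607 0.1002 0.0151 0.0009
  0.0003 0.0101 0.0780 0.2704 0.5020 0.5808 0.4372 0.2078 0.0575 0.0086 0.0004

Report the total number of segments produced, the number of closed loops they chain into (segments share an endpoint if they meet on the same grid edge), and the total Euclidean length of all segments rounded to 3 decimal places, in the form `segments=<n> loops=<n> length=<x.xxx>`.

segments=12 loops=1 length=10.439

cell (0,2): code 0100 → (0.524,3.000)–(1.000,2.396)
cell (0,3): code 1100 → (0.567,4.000)–(0.524,3.000)
cell (0,4): code 1100 → (0.420,5.000)–(0.567,4.000)
cell (0,5): code 1100 → (0.772,6.000)–(0.420,5.000)
cell (0,6): code 1000 → (1.000,6.228)–(0.772,6.000)
cell (1,2): code 0110 → (1.000,2.396)–(2.000,2.724)
cell (1,6): code 1001 → (2.000,6.375)–(1.000,6.228)
cell (2,2): code 0010 → (2.000,2.724)–(2.276,3.000)
cell (2,3): code 0011 → (2.276,3.000)–(2.735,4.000)
cell (2,4): code 0011 → (2.735,4.000)–(2.935,5.000)
cell (2,5): code 0011 → (2.935,5.000)–(2.465,6.000)
cell (2,6): code 0001 → (2.465,6.000)–(2.000,6.375)
total: 12 segments, chained into 1 closed loop(s), length Σ = 10.439365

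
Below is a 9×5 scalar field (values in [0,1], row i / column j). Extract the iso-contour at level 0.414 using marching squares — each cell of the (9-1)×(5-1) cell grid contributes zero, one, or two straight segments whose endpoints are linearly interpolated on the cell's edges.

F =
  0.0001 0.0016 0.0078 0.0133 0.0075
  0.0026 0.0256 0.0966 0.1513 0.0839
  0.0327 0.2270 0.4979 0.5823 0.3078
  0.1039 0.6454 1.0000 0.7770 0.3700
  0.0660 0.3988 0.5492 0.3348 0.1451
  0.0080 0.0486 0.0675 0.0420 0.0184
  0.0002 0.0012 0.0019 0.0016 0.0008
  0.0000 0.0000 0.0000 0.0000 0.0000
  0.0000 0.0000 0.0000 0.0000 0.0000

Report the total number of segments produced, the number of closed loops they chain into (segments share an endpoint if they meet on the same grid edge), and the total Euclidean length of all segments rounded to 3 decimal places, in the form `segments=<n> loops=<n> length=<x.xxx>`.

segments=12 loops=1 length=9.080

cell (1,1): code 0100 → (1.791,2.000)–(2.000,1.690)
cell (1,2): code 1100 → (1.610,3.000)–(1.791,2.000)
cell (1,3): code 1000 → (2.000,3.613)–(1.610,3.000)
cell (2,0): code 0100 → (2.447,1.000)–(3.000,0.573)
cell (2,1): code 1110 → (2.000,1.690)–(2.447,1.000)
cell (2,3): code 1001 → (3.000,3.892)–(2.000,3.613)
cell (3,0): code 0010 → (3.000,0.573)–(3.938,1.000)
cell (3,1): code 0111 → (3.938,1.000)–(4.000,1.101)
cell (3,2): code 1011 → (4.000,2.631)–(3.821,3.000)
cell (3,3): code 0001 → (3.821,3.000)–(3.000,3.892)
cell (4,1): code 0010 → (4.000,1.101)–(4.281,2.000)
cell (4,2): code 0001 → (4.281,2.000)–(4.000,2.631)
total: 12 segments, chained into 1 closed loop(s), length Σ = 9.080428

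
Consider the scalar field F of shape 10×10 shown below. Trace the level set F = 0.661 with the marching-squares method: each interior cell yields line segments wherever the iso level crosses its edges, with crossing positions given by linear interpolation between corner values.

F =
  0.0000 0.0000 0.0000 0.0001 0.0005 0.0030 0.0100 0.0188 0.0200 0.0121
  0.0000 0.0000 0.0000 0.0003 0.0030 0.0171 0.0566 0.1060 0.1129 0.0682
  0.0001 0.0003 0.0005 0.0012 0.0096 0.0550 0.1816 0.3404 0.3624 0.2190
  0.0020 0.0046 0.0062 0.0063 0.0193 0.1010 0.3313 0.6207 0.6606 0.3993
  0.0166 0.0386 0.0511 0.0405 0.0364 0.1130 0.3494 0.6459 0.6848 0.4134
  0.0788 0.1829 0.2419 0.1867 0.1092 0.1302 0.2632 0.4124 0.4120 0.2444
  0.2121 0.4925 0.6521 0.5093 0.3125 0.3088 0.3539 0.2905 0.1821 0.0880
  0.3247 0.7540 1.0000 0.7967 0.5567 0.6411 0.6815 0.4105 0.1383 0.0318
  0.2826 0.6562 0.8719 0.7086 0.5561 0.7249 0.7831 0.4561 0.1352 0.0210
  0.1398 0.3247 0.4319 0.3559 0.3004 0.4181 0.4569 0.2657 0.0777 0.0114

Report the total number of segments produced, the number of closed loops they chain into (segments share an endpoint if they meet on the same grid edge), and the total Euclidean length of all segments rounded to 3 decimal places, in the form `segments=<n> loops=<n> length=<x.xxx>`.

cell (3,7): code 0100 → (3.017,8.000)–(4.000,7.388)
cell (3,8): code 1000 → (4.000,8.088)–(3.017,8.000)
cell (4,7): code 0010 → (4.000,7.388)–(4.087,8.000)
cell (4,8): code 0001 → (4.087,8.000)–(4.000,8.088)
cell (6,0): code 0100 → (6.644,1.000)–(7.000,0.783)
cell (6,1): code 1100 → (6.026,2.000)–(6.644,1.000)
cell (6,2): code 1100 → (6.528,3.000)–(6.026,2.000)
cell (6,3): code 1000 → (7.000,3.565)–(6.528,3.000)
cell (6,5): code 0100 → (6.937,6.000)–(7.000,5.493)
cell (6,6): code 1000 → (7.000,6.076)–(6.937,6.000)
cell (7,0): code 0010 → (7.000,0.783)–(7.951,1.000)
cell (7,1): code 0111 → (7.951,1.000)–(8.000,1.022)
cell (7,3): code 1001 → (8.000,3.312)–(7.000,3.565)
cell (7,4): code 0100 → (7.237,5.000)–(8.000,4.621)
cell (7,5): code 1110 → (7.000,5.493)–(7.237,5.000)
cell (7,6): code 1001 → (8.000,6.373)–(7.000,6.076)
cell (8,1): code 0010 → (8.000,1.022)–(8.479,2.000)
cell (8,2): code 0011 → (8.479,2.000)–(8.135,3.000)
cell (8,3): code 0001 → (8.135,3.000)–(8.000,3.312)
cell (8,4): code 0010 → (8.000,4.621)–(8.208,5.000)
cell (8,5): code 0011 → (8.208,5.000)–(8.374,6.000)
cell (8,6): code 0001 → (8.374,6.000)–(8.000,6.373)
total: 22 segments, chained into 3 closed loop(s), length Σ = 15.908210

segments=22 loops=3 length=15.908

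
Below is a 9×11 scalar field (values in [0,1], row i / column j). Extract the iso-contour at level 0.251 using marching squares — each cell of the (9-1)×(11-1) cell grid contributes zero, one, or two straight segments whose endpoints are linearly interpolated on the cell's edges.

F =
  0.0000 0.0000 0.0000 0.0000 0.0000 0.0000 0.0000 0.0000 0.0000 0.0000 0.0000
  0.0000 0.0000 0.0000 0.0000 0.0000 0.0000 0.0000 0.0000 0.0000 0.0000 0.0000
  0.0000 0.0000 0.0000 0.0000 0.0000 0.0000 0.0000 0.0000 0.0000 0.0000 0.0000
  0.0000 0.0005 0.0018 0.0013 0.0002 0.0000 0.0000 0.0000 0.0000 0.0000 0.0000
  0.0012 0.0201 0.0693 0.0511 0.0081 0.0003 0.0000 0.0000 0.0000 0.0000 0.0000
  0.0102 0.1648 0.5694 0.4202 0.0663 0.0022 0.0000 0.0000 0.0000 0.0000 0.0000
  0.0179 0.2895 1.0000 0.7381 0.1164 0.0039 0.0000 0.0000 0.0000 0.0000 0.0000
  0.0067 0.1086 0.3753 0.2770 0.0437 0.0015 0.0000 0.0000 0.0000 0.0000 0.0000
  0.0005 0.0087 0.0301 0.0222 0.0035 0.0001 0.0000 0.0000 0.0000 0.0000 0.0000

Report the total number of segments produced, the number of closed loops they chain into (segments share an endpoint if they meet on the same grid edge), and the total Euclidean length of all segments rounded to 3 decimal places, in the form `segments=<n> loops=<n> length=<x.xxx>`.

segments=12 loops=1 length=8.984

cell (4,1): code 0100 → (4.363,2.000)–(5.000,1.213)
cell (4,2): code 1100 → (4.542,3.000)–(4.363,2.000)
cell (4,3): code 1000 → (5.000,3.478)–(4.542,3.000)
cell (5,0): code 0100 → (5.691,1.000)–(6.000,0.858)
cell (5,1): code 1110 → (5.000,1.213)–(5.691,1.000)
cell (5,3): code 1001 → (6.000,3.783)–(5.000,3.478)
cell (6,0): code 0010 → (6.000,0.858)–(6.213,1.000)
cell (6,1): code 0111 → (6.213,1.000)–(7.000,1.534)
cell (6,3): code 1001 → (7.000,3.111)–(6.000,3.783)
cell (7,1): code 0010 → (7.000,1.534)–(7.360,2.000)
cell (7,2): code 0011 → (7.360,2.000)–(7.102,3.000)
cell (7,3): code 0001 → (7.102,3.000)–(7.000,3.111)
total: 12 segments, chained into 1 closed loop(s), length Σ = 8.983591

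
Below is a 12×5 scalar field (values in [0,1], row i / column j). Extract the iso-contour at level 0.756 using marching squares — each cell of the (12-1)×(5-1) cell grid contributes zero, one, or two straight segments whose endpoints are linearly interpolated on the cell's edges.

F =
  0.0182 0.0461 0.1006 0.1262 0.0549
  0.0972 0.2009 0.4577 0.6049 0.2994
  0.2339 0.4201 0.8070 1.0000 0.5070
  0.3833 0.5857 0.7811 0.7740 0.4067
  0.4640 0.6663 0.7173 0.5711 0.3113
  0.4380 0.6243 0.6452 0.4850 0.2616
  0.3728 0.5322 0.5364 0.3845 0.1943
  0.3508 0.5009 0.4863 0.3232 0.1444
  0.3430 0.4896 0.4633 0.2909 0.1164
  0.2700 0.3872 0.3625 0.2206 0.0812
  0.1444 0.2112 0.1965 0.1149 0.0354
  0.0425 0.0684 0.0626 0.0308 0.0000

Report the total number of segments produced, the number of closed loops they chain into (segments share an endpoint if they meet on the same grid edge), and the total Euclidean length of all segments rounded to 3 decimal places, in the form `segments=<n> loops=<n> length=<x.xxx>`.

segments=8 loops=1 length=5.749

cell (1,1): code 0100 → (1.854,2.000)–(2.000,1.868)
cell (1,2): code 1100 → (1.382,3.000)–(1.854,2.000)
cell (1,3): code 1000 → (2.000,3.495)–(1.382,3.000)
cell (2,1): code 0110 → (2.000,1.868)–(3.000,1.872)
cell (2,3): code 1001 → (3.000,3.049)–(2.000,3.495)
cell (3,1): code 0010 → (3.000,1.872)–(3.393,2.000)
cell (3,2): code 0011 → (3.393,2.000)–(3.089,3.000)
cell (3,3): code 0001 → (3.089,3.000)–(3.000,3.049)
total: 8 segments, chained into 1 closed loop(s), length Σ = 5.749254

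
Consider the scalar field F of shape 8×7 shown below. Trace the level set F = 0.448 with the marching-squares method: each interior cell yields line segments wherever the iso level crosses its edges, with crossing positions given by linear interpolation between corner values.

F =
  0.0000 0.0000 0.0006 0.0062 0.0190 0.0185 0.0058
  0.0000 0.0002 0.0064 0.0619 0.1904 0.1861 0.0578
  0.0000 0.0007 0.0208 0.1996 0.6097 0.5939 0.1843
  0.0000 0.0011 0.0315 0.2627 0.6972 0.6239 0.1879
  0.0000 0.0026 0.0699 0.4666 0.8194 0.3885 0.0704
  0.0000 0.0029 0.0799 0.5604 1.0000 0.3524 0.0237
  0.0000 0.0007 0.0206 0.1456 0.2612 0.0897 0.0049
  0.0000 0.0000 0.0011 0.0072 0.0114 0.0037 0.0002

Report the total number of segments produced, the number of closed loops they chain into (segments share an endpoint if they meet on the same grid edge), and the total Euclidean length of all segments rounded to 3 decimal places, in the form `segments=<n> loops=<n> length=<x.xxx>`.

cell (1,3): code 0100 → (1.614,4.000)–(2.000,3.606)
cell (1,4): code 1100 → (1.642,5.000)–(1.614,4.000)
cell (1,5): code 1000 → (2.000,5.356)–(1.642,5.000)
cell (2,3): code 0110 → (2.000,3.606)–(3.000,3.426)
cell (2,5): code 1001 → (3.000,5.403)–(2.000,5.356)
cell (3,2): code 0100 → (3.909,3.000)–(4.000,2.953)
cell (3,3): code 1110 → (3.000,3.426)–(3.909,3.000)
cell (3,4): code 1011 → (4.000,4.862)–(3.747,5.000)
cell (3,5): code 0001 → (3.747,5.000)–(3.000,5.403)
cell (4,2): code 0110 → (4.000,2.953)–(5.000,2.766)
cell (4,4): code 1001 → (5.000,4.852)–(4.000,4.862)
cell (5,2): code 0010 → (5.000,2.766)–(5.271,3.000)
cell (5,3): code 0011 → (5.271,3.000)–(5.747,4.000)
cell (5,4): code 0001 → (5.747,4.000)–(5.000,4.852)
total: 14 segments, chained into 1 closed loop(s), length Σ = 10.933915

segments=14 loops=1 length=10.934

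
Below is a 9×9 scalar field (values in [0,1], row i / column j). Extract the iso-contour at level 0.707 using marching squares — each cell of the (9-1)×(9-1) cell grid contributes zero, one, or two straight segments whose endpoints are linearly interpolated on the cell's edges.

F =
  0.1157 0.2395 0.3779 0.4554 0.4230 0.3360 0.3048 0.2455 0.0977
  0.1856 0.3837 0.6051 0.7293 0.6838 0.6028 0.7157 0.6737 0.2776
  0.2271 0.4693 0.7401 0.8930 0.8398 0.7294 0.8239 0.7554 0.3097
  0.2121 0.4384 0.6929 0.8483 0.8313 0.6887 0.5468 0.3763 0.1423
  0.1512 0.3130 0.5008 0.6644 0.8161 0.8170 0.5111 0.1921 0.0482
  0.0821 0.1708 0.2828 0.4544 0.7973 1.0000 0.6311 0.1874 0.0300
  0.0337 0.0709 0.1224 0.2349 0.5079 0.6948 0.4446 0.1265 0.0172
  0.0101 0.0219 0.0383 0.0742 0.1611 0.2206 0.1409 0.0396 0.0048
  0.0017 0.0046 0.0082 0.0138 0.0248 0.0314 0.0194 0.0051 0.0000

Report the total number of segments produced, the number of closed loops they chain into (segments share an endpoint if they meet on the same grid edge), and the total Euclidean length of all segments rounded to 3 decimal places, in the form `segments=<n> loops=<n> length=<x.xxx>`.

segments=26 loops=1 length=18.260

cell (0,2): code 0100 → (0.919,3.000)–(1.000,2.820)
cell (0,3): code 1000 → (1.000,3.490)–(0.919,3.000)
cell (0,5): code 0100 → (0.979,6.000)–(1.000,5.923)
cell (0,6): code 1000 → (1.000,6.207)–(0.979,6.000)
cell (1,1): code 0100 → (1.755,2.000)–(2.000,1.878)
cell (1,2): code 1110 → (1.000,2.820)–(1.755,2.000)
cell (1,3): code 1101 → (1.149,4.000)–(1.000,3.490)
cell (1,4): code 1100 → (1.823,5.000)–(1.149,4.000)
cell (1,5): code 1110 → (1.000,5.923)–(1.823,5.000)
cell (1,6): code 1101 → (1.408,7.000)–(1.000,6.207)
cell (1,7): code 1000 → (2.000,7.109)–(1.408,7.000)
cell (2,1): code 0010 → (2.000,1.878)–(2.701,2.000)
cell (2,2): code 0111 → (2.701,2.000)–(3.000,2.091)
cell (2,4): code 1011 → (3.000,4.872)–(2.550,5.000)
cell (2,5): code 0011 → (2.550,5.000)–(2.422,6.000)
cell (2,6): code 0011 → (2.422,6.000)–(2.128,7.000)
cell (2,7): code 0001 → (2.128,7.000)–(2.000,7.109)
cell (3,2): code 0010 → (3.000,2.091)–(3.768,3.000)
cell (3,3): code 0111 → (3.768,3.000)–(4.000,3.281)
cell (3,4): code 1101 → (3.143,5.000)–(3.000,4.872)
cell (3,5): code 1000 → (4.000,5.360)–(3.143,5.000)
cell (4,3): code 0110 → (4.000,3.281)–(5.000,3.737)
cell (4,5): code 1001 → (5.000,5.794)–(4.000,5.360)
cell (5,3): code 0010 → (5.000,3.737)–(5.312,4.000)
cell (5,4): code 0011 → (5.312,4.000)–(5.960,5.000)
cell (5,5): code 0001 → (5.960,5.000)–(5.000,5.794)
total: 26 segments, chained into 1 closed loop(s), length Σ = 18.259744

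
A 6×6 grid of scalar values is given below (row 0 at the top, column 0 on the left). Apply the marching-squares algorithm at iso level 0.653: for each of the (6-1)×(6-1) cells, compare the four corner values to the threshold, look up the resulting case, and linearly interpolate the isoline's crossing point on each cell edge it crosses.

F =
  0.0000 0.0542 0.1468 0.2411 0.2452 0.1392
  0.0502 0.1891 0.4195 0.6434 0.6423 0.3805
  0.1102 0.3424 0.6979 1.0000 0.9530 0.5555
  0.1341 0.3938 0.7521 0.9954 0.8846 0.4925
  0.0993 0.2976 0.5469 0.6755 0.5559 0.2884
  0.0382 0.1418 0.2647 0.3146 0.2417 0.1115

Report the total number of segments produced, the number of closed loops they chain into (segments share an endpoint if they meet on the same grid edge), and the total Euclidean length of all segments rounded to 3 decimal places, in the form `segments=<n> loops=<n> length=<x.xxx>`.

cell (1,1): code 0100 → (1.839,2.000)–(2.000,1.874)
cell (1,2): code 1100 → (1.027,3.000)–(1.839,2.000)
cell (1,3): code 1100 → (1.034,4.000)–(1.027,3.000)
cell (1,4): code 1000 → (2.000,4.755)–(1.034,4.000)
cell (2,1): code 0110 → (2.000,1.874)–(3.000,1.723)
cell (2,4): code 1001 → (3.000,4.591)–(2.000,4.755)
cell (3,1): code 0010 → (3.000,1.723)–(3.483,2.000)
cell (3,2): code 0111 → (3.483,2.000)–(4.000,2.825)
cell (3,3): code 1011 → (4.000,3.188)–(3.705,4.000)
cell (3,4): code 0001 → (3.705,4.000)–(3.000,4.591)
cell (4,2): code 0010 → (4.000,2.825)–(4.062,3.000)
cell (4,3): code 0001 → (4.062,3.000)–(4.000,3.188)
total: 12 segments, chained into 1 closed loop(s), length Σ = 9.440528

segments=12 loops=1 length=9.441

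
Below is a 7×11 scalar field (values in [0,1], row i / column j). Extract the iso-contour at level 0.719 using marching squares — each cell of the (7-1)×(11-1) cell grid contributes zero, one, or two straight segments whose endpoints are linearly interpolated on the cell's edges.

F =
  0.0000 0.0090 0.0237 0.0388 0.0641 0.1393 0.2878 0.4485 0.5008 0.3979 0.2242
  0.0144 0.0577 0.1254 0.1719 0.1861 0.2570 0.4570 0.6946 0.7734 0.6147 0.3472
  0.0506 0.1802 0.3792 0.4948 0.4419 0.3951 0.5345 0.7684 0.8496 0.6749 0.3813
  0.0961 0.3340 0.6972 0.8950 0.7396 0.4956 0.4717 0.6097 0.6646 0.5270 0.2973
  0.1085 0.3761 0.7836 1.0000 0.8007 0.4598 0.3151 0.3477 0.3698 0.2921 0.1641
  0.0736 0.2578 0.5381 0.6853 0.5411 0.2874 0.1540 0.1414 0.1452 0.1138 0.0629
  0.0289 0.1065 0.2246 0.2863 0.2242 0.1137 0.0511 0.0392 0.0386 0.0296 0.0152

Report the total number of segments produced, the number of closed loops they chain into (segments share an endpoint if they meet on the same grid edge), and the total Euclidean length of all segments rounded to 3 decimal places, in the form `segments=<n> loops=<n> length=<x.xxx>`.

cell (0,7): code 0100 → (0.800,8.000)–(1.000,7.310)
cell (0,8): code 1000 → (1.000,8.343)–(0.800,8.000)
cell (1,6): code 0100 → (1.331,7.000)–(2.000,6.789)
cell (1,7): code 1110 → (1.000,7.310)–(1.331,7.000)
cell (1,8): code 1001 → (2.000,8.748)–(1.000,8.343)
cell (2,2): code 0100 → (2.560,3.000)–(3.000,2.110)
cell (2,3): code 1100 → (2.931,4.000)–(2.560,3.000)
cell (2,4): code 1000 → (3.000,4.084)–(2.931,4.000)
cell (2,6): code 0010 → (2.000,6.789)–(2.311,7.000)
cell (2,7): code 0011 → (2.311,7.000)–(2.706,8.000)
cell (2,8): code 0001 → (2.706,8.000)–(2.000,8.748)
cell (3,1): code 0100 → (3.252,2.000)–(4.000,1.841)
cell (3,2): code 1110 → (3.000,2.110)–(3.252,2.000)
cell (3,4): code 1001 → (4.000,4.240)–(3.000,4.084)
cell (4,1): code 0010 → (4.000,1.841)–(4.263,2.000)
cell (4,2): code 0011 → (4.263,2.000)–(4.893,3.000)
cell (4,3): code 0011 → (4.893,3.000)–(4.315,4.000)
cell (4,4): code 0001 → (4.315,4.000)–(4.000,4.240)
total: 18 segments, chained into 2 closed loop(s), length Σ = 13.087870

segments=18 loops=2 length=13.088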